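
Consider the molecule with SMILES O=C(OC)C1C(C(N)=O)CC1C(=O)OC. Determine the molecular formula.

Walk through each heavy atom and fill implicit hydrogens from standard valence (C 4, N 3, O 2, S 2, halogen 1):
  atom 1: O, bond orders sum to 2 (valence 2) → 0 H
  atom 2: C, bond orders sum to 4 (valence 4) → 0 H
  atom 3: O, bond orders sum to 2 (valence 2) → 0 H
  atom 4: C, bond orders sum to 1 (valence 4) → 3 H
  atom 5: C, bond orders sum to 3 (valence 4) → 1 H
  atom 6: C, bond orders sum to 3 (valence 4) → 1 H
  atom 7: C, bond orders sum to 4 (valence 4) → 0 H
  atom 8: N, bond orders sum to 1 (valence 3) → 2 H
  atom 9: O, bond orders sum to 2 (valence 2) → 0 H
  atom 10: C, bond orders sum to 2 (valence 4) → 2 H
  atom 11: C, bond orders sum to 3 (valence 4) → 1 H
  atom 12: C, bond orders sum to 4 (valence 4) → 0 H
  atom 13: O, bond orders sum to 2 (valence 2) → 0 H
  atom 14: O, bond orders sum to 2 (valence 2) → 0 H
  atom 15: C, bond orders sum to 1 (valence 4) → 3 H
Totals → C:9, H:13, N:1, O:5.
In Hill order: C9H13NO5.

C9H13NO5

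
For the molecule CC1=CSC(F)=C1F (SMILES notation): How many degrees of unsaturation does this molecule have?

Degree of unsaturation = (number of rings) + (number of π bonds).
Ring closures in the SMILES: 1.
π bonds: 2 double bonds (each 1 DoU) → 2 DoU from unsaturation.
Total DoU = 1 + 2 = 3.

3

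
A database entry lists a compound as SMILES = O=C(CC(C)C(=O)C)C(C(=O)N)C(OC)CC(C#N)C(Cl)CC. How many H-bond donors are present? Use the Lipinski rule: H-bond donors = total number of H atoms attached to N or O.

Donors: find every N or O and count the H atoms it carries.
  atom 1 (O): bond orders sum to 2 → 0 H
  atom 7 (O): bond orders sum to 2 → 0 H
  atom 11 (O): bond orders sum to 2 → 0 H
  atom 12 (N): bond orders sum to 1 → 2 H
  atom 14 (O): bond orders sum to 2 → 0 H
  atom 19 (N): bond orders sum to 3 → 0 H
Lipinski HBD = 2.

2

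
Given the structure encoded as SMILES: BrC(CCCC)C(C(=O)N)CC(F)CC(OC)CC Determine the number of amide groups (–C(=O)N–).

1

The amide motif appears at heavy-atom position 8 in the SMILES.
Other groups present: 1 ether.
Amide count: 1.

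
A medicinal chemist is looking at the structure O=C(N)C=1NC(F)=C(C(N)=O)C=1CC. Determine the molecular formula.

C8H10FN3O2

Walk through each heavy atom and fill implicit hydrogens from standard valence (C 4, N 3, O 2, S 2, halogen 1):
  atom 1: O, bond orders sum to 2 (valence 2) → 0 H
  atom 2: C, bond orders sum to 4 (valence 4) → 0 H
  atom 3: N, bond orders sum to 1 (valence 3) → 2 H
  atom 4: C, bond orders sum to 4 (valence 4) → 0 H
  atom 5: N, bond orders sum to 2 (valence 3) → 1 H
  atom 6: C, bond orders sum to 4 (valence 4) → 0 H
  atom 7: F (halogen, monovalent) → 0 H
  atom 8: C, bond orders sum to 4 (valence 4) → 0 H
  atom 9: C, bond orders sum to 4 (valence 4) → 0 H
  atom 10: N, bond orders sum to 1 (valence 3) → 2 H
  atom 11: O, bond orders sum to 2 (valence 2) → 0 H
  atom 12: C, bond orders sum to 4 (valence 4) → 0 H
  atom 13: C, bond orders sum to 2 (valence 4) → 2 H
  atom 14: C, bond orders sum to 1 (valence 4) → 3 H
Totals → C:8, H:10, F:1, N:3, O:2.
In Hill order: C8H10FN3O2.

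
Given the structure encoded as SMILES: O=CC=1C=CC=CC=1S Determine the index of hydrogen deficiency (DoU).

5

Molecular formula: C7H6OS.
DoU = (2C + 2 + N − H − X) / 2, where X is the halogen count and O/S are ignored.
    = (2·7 + 2 + 0 − 6 − 0) / 2 = 10 / 2 = 5.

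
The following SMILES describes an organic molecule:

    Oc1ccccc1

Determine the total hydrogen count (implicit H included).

6

Walk through each heavy atom and fill implicit hydrogens from standard valence (C 4, N 3, O 2, S 2, halogen 1); for lowercase aromatic atoms, an aromatic c carries 1 H when it has two neighbours and 0 H with three, and aromatic n carries 0 H:
  atom 1: O, bond orders sum to 1 (valence 2) → 1 H
  atom 2: aromatic c, 3 neighbours → 0 H
  atom 3: aromatic c, 2 neighbours → 1 H
  atom 4: aromatic c, 2 neighbours → 1 H
  atom 5: aromatic c, 2 neighbours → 1 H
  atom 6: aromatic c, 2 neighbours → 1 H
  atom 7: aromatic c, 2 neighbours → 1 H
Total hydrogens: 6.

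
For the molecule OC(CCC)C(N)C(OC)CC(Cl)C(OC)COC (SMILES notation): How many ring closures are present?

In SMILES, each pair of matching ring-closure digits denotes one ring-closing bond; the number of such bonds equals the number of independent rings.
Ring-closure bonds here: 0.

0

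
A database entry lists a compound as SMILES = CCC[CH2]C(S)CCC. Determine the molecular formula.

Walk through each heavy atom and fill implicit hydrogens from standard valence (C 4, N 3, O 2, S 2, halogen 1):
  atom 1: C, bond orders sum to 1 (valence 4) → 3 H
  atom 2: C, bond orders sum to 2 (valence 4) → 2 H
  atom 3: C, bond orders sum to 2 (valence 4) → 2 H
  atom 4: C with explicit H count 2
  atom 5: C, bond orders sum to 3 (valence 4) → 1 H
  atom 6: S, bond orders sum to 1 (valence 2) → 1 H
  atom 7: C, bond orders sum to 2 (valence 4) → 2 H
  atom 8: C, bond orders sum to 2 (valence 4) → 2 H
  atom 9: C, bond orders sum to 1 (valence 4) → 3 H
Totals → C:8, H:18, S:1.

C8H18S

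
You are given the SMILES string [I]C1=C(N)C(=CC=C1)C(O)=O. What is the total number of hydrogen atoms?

6

Walk through each heavy atom and fill implicit hydrogens from standard valence (C 4, N 3, O 2, S 2, halogen 1):
  atom 1: I with explicit H count 0
  atom 2: C, bond orders sum to 4 (valence 4) → 0 H
  atom 3: C, bond orders sum to 4 (valence 4) → 0 H
  atom 4: N, bond orders sum to 1 (valence 3) → 2 H
  atom 5: C, bond orders sum to 4 (valence 4) → 0 H
  atom 6: C, bond orders sum to 3 (valence 4) → 1 H
  atom 7: C, bond orders sum to 3 (valence 4) → 1 H
  atom 8: C, bond orders sum to 3 (valence 4) → 1 H
  atom 9: C, bond orders sum to 4 (valence 4) → 0 H
  atom 10: O, bond orders sum to 1 (valence 2) → 1 H
  atom 11: O, bond orders sum to 2 (valence 2) → 0 H
Total hydrogens: 6.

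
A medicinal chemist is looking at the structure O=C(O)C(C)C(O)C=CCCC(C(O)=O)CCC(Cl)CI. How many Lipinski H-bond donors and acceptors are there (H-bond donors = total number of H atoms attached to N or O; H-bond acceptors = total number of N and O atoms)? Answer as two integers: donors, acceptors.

Donors: find every N or O and count the H atoms it carries.
  atom 1 (O): bond orders sum to 2 → 0 H
  atom 3 (O): bond orders sum to 1 → 1 H
  atom 7 (O): bond orders sum to 1 → 1 H
  atom 14 (O): bond orders sum to 1 → 1 H
  atom 15 (O): bond orders sum to 2 → 0 H
Lipinski HBD = 3.
Acceptors: N atoms = 0, O atoms = 5 → HBA = 5.

3, 5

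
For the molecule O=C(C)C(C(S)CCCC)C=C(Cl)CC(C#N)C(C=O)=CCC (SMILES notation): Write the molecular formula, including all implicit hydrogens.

C18H26ClNO2S

Walk through each heavy atom and fill implicit hydrogens from standard valence (C 4, N 3, O 2, S 2, halogen 1):
  atom 1: O, bond orders sum to 2 (valence 2) → 0 H
  atom 2: C, bond orders sum to 4 (valence 4) → 0 H
  atom 3: C, bond orders sum to 1 (valence 4) → 3 H
  atom 4: C, bond orders sum to 3 (valence 4) → 1 H
  atom 5: C, bond orders sum to 3 (valence 4) → 1 H
  atom 6: S, bond orders sum to 1 (valence 2) → 1 H
  atom 7: C, bond orders sum to 2 (valence 4) → 2 H
  atom 8: C, bond orders sum to 2 (valence 4) → 2 H
  atom 9: C, bond orders sum to 2 (valence 4) → 2 H
  atom 10: C, bond orders sum to 1 (valence 4) → 3 H
  atom 11: C, bond orders sum to 3 (valence 4) → 1 H
  atom 12: C, bond orders sum to 4 (valence 4) → 0 H
  atom 13: Cl (halogen, monovalent) → 0 H
  atom 14: C, bond orders sum to 2 (valence 4) → 2 H
  atom 15: C, bond orders sum to 3 (valence 4) → 1 H
  atom 16: C, bond orders sum to 4 (valence 4) → 0 H
  atom 17: N, bond orders sum to 3 (valence 3) → 0 H
  atom 18: C, bond orders sum to 4 (valence 4) → 0 H
  atom 19: C, bond orders sum to 3 (valence 4) → 1 H
  atom 20: O, bond orders sum to 2 (valence 2) → 0 H
  atom 21: C, bond orders sum to 3 (valence 4) → 1 H
  atom 22: C, bond orders sum to 2 (valence 4) → 2 H
  atom 23: C, bond orders sum to 1 (valence 4) → 3 H
Totals → C:18, H:26, Cl:1, N:1, O:2, S:1.
In Hill order: C18H26ClNO2S.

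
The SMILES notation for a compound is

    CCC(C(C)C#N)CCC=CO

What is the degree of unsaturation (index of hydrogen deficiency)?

3

Molecular formula: C10H17NO.
DoU = (2C + 2 + N − H − X) / 2, where X is the halogen count and O/S are ignored.
    = (2·10 + 2 + 1 − 17 − 0) / 2 = 6 / 2 = 3.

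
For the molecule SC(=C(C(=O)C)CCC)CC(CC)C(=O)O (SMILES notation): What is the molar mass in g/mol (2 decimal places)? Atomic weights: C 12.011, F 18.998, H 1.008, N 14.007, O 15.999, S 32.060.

First, the molecular formula is C12H20O3S (counting implicit H from valence).
  C: 12 × 12.011 = 144.132
  H: 20 × 1.008 = 20.160
  O: 3 × 15.999 = 47.997
  S: 1 × 32.060 = 32.060
Sum: 12×12.011 + 20×1.008 + 3×15.999 + 1×32.060 = 244.349 → 244.35 g/mol.

244.35 g/mol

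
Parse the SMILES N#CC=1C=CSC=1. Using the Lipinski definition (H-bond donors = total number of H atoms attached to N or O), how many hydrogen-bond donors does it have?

Donors: find every N or O and count the H atoms it carries.
  atom 1 (N): bond orders sum to 3 → 0 H
Lipinski HBD = 0.

0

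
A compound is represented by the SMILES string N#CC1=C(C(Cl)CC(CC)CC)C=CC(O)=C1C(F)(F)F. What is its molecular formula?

Walk through each heavy atom and fill implicit hydrogens from standard valence (C 4, N 3, O 2, S 2, halogen 1):
  atom 1: N, bond orders sum to 3 (valence 3) → 0 H
  atom 2: C, bond orders sum to 4 (valence 4) → 0 H
  atom 3: C, bond orders sum to 4 (valence 4) → 0 H
  atom 4: C, bond orders sum to 4 (valence 4) → 0 H
  atom 5: C, bond orders sum to 3 (valence 4) → 1 H
  atom 6: Cl (halogen, monovalent) → 0 H
  atom 7: C, bond orders sum to 2 (valence 4) → 2 H
  atom 8: C, bond orders sum to 3 (valence 4) → 1 H
  atom 9: C, bond orders sum to 2 (valence 4) → 2 H
  atom 10: C, bond orders sum to 1 (valence 4) → 3 H
  atom 11: C, bond orders sum to 2 (valence 4) → 2 H
  atom 12: C, bond orders sum to 1 (valence 4) → 3 H
  atom 13: C, bond orders sum to 3 (valence 4) → 1 H
  atom 14: C, bond orders sum to 3 (valence 4) → 1 H
  atom 15: C, bond orders sum to 4 (valence 4) → 0 H
  atom 16: O, bond orders sum to 1 (valence 2) → 1 H
  atom 17: C, bond orders sum to 4 (valence 4) → 0 H
  atom 18: C, bond orders sum to 4 (valence 4) → 0 H
  atom 19: F (halogen, monovalent) → 0 H
  atom 20: F (halogen, monovalent) → 0 H
  atom 21: F (halogen, monovalent) → 0 H
Totals → C:15, H:17, Cl:1, F:3, N:1, O:1.
In Hill order: C15H17ClF3NO.

C15H17ClF3NO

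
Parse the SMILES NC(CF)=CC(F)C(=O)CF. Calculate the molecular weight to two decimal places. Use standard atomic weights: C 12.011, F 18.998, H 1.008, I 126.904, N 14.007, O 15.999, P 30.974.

First, the molecular formula is C6H8F3NO (counting implicit H from valence).
  C: 6 × 12.011 = 72.066
  F: 3 × 18.998 = 56.994
  H: 8 × 1.008 = 8.064
  N: 1 × 14.007 = 14.007
  O: 1 × 15.999 = 15.999
Sum: 6×12.011 + 3×18.998 + 8×1.008 + 1×14.007 + 1×15.999 = 167.130 → 167.13 g/mol.

167.13 g/mol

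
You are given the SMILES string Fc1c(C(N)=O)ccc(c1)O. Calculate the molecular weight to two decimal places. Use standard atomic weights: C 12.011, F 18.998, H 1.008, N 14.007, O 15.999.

First, the molecular formula is C7H6FNO2 (counting implicit H from valence).
  C: 7 × 12.011 = 84.077
  F: 1 × 18.998 = 18.998
  H: 6 × 1.008 = 6.048
  N: 1 × 14.007 = 14.007
  O: 2 × 15.999 = 31.998
Sum: 7×12.011 + 1×18.998 + 6×1.008 + 1×14.007 + 2×15.999 = 155.128 → 155.13 g/mol.

155.13 g/mol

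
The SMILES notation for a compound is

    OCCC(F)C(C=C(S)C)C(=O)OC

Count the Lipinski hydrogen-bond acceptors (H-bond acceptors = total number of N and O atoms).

N atoms: 0; O atoms: 3.
Lipinski HBA = 0 + 3 = 3.

3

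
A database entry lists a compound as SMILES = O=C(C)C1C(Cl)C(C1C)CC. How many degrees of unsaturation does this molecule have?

Molecular formula: C9H15ClO.
DoU = (2C + 2 + N − H − X) / 2, where X is the halogen count and O/S are ignored.
    = (2·9 + 2 + 0 − 15 − 1) / 2 = 4 / 2 = 2.

2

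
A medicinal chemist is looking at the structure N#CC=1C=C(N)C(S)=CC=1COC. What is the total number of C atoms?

Count every carbon token in the SMILES (each C, including those in ring-closure positions and inside branches).
Carbon count: 9.

9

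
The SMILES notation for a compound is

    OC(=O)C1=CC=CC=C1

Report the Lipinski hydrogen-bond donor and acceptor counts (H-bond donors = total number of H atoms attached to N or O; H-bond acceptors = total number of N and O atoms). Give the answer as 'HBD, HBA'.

Donors: find every N or O and count the H atoms it carries.
  atom 1 (O): bond orders sum to 1 → 1 H
  atom 3 (O): bond orders sum to 2 → 0 H
Lipinski HBD = 1.
Acceptors: N atoms = 0, O atoms = 2 → HBA = 2.

1, 2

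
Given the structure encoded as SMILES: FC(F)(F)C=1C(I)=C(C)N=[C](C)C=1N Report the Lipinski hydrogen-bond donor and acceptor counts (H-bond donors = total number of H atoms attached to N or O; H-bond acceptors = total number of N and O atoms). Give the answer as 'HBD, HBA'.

2, 2

Donors: find every N or O and count the H atoms it carries.
  atom 10 (N): bond orders sum to 3 → 0 H
  atom 14 (N): bond orders sum to 1 → 2 H
Lipinski HBD = 2.
Acceptors: N atoms = 2, O atoms = 0 → HBA = 2.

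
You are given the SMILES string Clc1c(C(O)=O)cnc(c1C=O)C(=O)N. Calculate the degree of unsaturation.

Molecular formula: C8H5ClN2O4.
DoU = (2C + 2 + N − H − X) / 2, where X is the halogen count and O/S are ignored.
    = (2·8 + 2 + 2 − 5 − 1) / 2 = 14 / 2 = 7.

7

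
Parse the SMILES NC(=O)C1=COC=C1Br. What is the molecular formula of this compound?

C5H4BrNO2

Walk through each heavy atom and fill implicit hydrogens from standard valence (C 4, N 3, O 2, S 2, halogen 1):
  atom 1: N, bond orders sum to 1 (valence 3) → 2 H
  atom 2: C, bond orders sum to 4 (valence 4) → 0 H
  atom 3: O, bond orders sum to 2 (valence 2) → 0 H
  atom 4: C, bond orders sum to 4 (valence 4) → 0 H
  atom 5: C, bond orders sum to 3 (valence 4) → 1 H
  atom 6: O, bond orders sum to 2 (valence 2) → 0 H
  atom 7: C, bond orders sum to 3 (valence 4) → 1 H
  atom 8: C, bond orders sum to 4 (valence 4) → 0 H
  atom 9: Br (halogen, monovalent) → 0 H
Totals → C:5, H:4, Br:1, N:1, O:2.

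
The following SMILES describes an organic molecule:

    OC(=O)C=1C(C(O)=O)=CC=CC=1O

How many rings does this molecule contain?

1

In SMILES, each pair of matching ring-closure digits denotes one ring-closing bond; the number of such bonds equals the number of independent rings.
Ring-closure bonds here: 1.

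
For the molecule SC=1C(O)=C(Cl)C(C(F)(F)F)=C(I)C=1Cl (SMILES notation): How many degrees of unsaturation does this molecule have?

4

Degree of unsaturation = (number of rings) + (number of π bonds).
Ring closures in the SMILES: 1.
π bonds: 3 double bonds (each 1 DoU) → 3 DoU from unsaturation.
Total DoU = 1 + 3 = 4.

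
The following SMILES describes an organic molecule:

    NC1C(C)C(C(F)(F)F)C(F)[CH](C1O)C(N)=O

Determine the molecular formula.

Walk through each heavy atom and fill implicit hydrogens from standard valence (C 4, N 3, O 2, S 2, halogen 1):
  atom 1: N, bond orders sum to 1 (valence 3) → 2 H
  atom 2: C, bond orders sum to 3 (valence 4) → 1 H
  atom 3: C, bond orders sum to 3 (valence 4) → 1 H
  atom 4: C, bond orders sum to 1 (valence 4) → 3 H
  atom 5: C, bond orders sum to 3 (valence 4) → 1 H
  atom 6: C, bond orders sum to 4 (valence 4) → 0 H
  atom 7: F (halogen, monovalent) → 0 H
  atom 8: F (halogen, monovalent) → 0 H
  atom 9: F (halogen, monovalent) → 0 H
  atom 10: C, bond orders sum to 3 (valence 4) → 1 H
  atom 11: F (halogen, monovalent) → 0 H
  atom 12: C with explicit H count 1
  atom 13: C, bond orders sum to 3 (valence 4) → 1 H
  atom 14: O, bond orders sum to 1 (valence 2) → 1 H
  atom 15: C, bond orders sum to 4 (valence 4) → 0 H
  atom 16: N, bond orders sum to 1 (valence 3) → 2 H
  atom 17: O, bond orders sum to 2 (valence 2) → 0 H
Totals → C:9, H:14, F:4, N:2, O:2.

C9H14F4N2O2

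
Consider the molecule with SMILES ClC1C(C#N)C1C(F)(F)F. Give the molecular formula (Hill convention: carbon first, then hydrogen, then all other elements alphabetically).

C5H3ClF3N

Walk through each heavy atom and fill implicit hydrogens from standard valence (C 4, N 3, O 2, S 2, halogen 1):
  atom 1: Cl (halogen, monovalent) → 0 H
  atom 2: C, bond orders sum to 3 (valence 4) → 1 H
  atom 3: C, bond orders sum to 3 (valence 4) → 1 H
  atom 4: C, bond orders sum to 4 (valence 4) → 0 H
  atom 5: N, bond orders sum to 3 (valence 3) → 0 H
  atom 6: C, bond orders sum to 3 (valence 4) → 1 H
  atom 7: C, bond orders sum to 4 (valence 4) → 0 H
  atom 8: F (halogen, monovalent) → 0 H
  atom 9: F (halogen, monovalent) → 0 H
  atom 10: F (halogen, monovalent) → 0 H
Totals → C:5, H:3, Cl:1, F:3, N:1.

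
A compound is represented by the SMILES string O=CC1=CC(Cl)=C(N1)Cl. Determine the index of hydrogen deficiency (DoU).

4

Degree of unsaturation = (number of rings) + (number of π bonds).
Ring closures in the SMILES: 1.
π bonds: 3 double bonds (each 1 DoU) → 3 DoU from unsaturation.
Total DoU = 1 + 3 = 4.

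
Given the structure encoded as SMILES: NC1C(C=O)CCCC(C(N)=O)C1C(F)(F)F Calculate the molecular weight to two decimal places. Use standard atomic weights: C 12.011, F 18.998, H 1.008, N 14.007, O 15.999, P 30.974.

First, the molecular formula is C10H15F3N2O2 (counting implicit H from valence).
  C: 10 × 12.011 = 120.110
  F: 3 × 18.998 = 56.994
  H: 15 × 1.008 = 15.120
  N: 2 × 14.007 = 28.014
  O: 2 × 15.999 = 31.998
Sum: 10×12.011 + 3×18.998 + 15×1.008 + 2×14.007 + 2×15.999 = 252.236 → 252.24 g/mol.

252.24 g/mol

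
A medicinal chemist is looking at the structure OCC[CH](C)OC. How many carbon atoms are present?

5

Count every carbon token in the SMILES (each C, including those in ring-closure positions and inside branches).
Carbon count: 5.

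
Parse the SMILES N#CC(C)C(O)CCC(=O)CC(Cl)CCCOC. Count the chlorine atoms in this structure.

1

Scan the SMILES for Cl atoms (remember two-letter symbols like Cl and Br are single atoms).
Chlorine count: 1.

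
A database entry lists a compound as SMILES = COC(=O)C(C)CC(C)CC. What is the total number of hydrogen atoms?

Walk through each heavy atom and fill implicit hydrogens from standard valence (C 4, N 3, O 2, S 2, halogen 1):
  atom 1: C, bond orders sum to 1 (valence 4) → 3 H
  atom 2: O, bond orders sum to 2 (valence 2) → 0 H
  atom 3: C, bond orders sum to 4 (valence 4) → 0 H
  atom 4: O, bond orders sum to 2 (valence 2) → 0 H
  atom 5: C, bond orders sum to 3 (valence 4) → 1 H
  atom 6: C, bond orders sum to 1 (valence 4) → 3 H
  atom 7: C, bond orders sum to 2 (valence 4) → 2 H
  atom 8: C, bond orders sum to 3 (valence 4) → 1 H
  atom 9: C, bond orders sum to 1 (valence 4) → 3 H
  atom 10: C, bond orders sum to 2 (valence 4) → 2 H
  atom 11: C, bond orders sum to 1 (valence 4) → 3 H
Total hydrogens: 18.

18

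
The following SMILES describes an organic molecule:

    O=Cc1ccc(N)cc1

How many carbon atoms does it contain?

Count every carbon token in the SMILES (each C, including those in ring-closure positions and inside branches).
Carbon count: 7.

7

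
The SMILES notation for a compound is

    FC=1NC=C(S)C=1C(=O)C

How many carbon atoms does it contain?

6

Count every carbon token in the SMILES (each C, including those in ring-closure positions and inside branches).
Carbon count: 6.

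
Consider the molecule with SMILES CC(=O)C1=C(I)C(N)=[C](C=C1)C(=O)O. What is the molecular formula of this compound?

Walk through each heavy atom and fill implicit hydrogens from standard valence (C 4, N 3, O 2, S 2, halogen 1):
  atom 1: C, bond orders sum to 1 (valence 4) → 3 H
  atom 2: C, bond orders sum to 4 (valence 4) → 0 H
  atom 3: O, bond orders sum to 2 (valence 2) → 0 H
  atom 4: C, bond orders sum to 4 (valence 4) → 0 H
  atom 5: C, bond orders sum to 4 (valence 4) → 0 H
  atom 6: I (halogen, monovalent) → 0 H
  atom 7: C, bond orders sum to 4 (valence 4) → 0 H
  atom 8: N, bond orders sum to 1 (valence 3) → 2 H
  atom 9: C with explicit H count 0
  atom 10: C, bond orders sum to 3 (valence 4) → 1 H
  atom 11: C, bond orders sum to 3 (valence 4) → 1 H
  atom 12: C, bond orders sum to 4 (valence 4) → 0 H
  atom 13: O, bond orders sum to 2 (valence 2) → 0 H
  atom 14: O, bond orders sum to 1 (valence 2) → 1 H
Totals → C:9, H:8, I:1, N:1, O:3.

C9H8INO3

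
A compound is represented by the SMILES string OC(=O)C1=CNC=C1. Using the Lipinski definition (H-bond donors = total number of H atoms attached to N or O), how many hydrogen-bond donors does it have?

Donors: find every N or O and count the H atoms it carries.
  atom 1 (O): bond orders sum to 1 → 1 H
  atom 3 (O): bond orders sum to 2 → 0 H
  atom 6 (N): bond orders sum to 2 → 1 H
Lipinski HBD = 2.

2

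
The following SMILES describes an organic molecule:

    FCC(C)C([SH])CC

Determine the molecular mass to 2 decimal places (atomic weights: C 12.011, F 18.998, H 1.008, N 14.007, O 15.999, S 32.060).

136.23 g/mol

First, the molecular formula is C6H13FS (counting implicit H from valence).
  C: 6 × 12.011 = 72.066
  F: 1 × 18.998 = 18.998
  H: 13 × 1.008 = 13.104
  S: 1 × 32.060 = 32.060
Sum: 6×12.011 + 1×18.998 + 13×1.008 + 1×32.060 = 136.228 → 136.23 g/mol.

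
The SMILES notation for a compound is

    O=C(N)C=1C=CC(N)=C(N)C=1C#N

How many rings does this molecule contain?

In SMILES, each pair of matching ring-closure digits denotes one ring-closing bond; the number of such bonds equals the number of independent rings.
Ring-closure bonds here: 1.

1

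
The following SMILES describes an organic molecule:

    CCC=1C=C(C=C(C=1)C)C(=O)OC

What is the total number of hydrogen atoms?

Walk through each heavy atom and fill implicit hydrogens from standard valence (C 4, N 3, O 2, S 2, halogen 1):
  atom 1: C, bond orders sum to 1 (valence 4) → 3 H
  atom 2: C, bond orders sum to 2 (valence 4) → 2 H
  atom 3: C, bond orders sum to 4 (valence 4) → 0 H
  atom 4: C, bond orders sum to 3 (valence 4) → 1 H
  atom 5: C, bond orders sum to 4 (valence 4) → 0 H
  atom 6: C, bond orders sum to 3 (valence 4) → 1 H
  atom 7: C, bond orders sum to 4 (valence 4) → 0 H
  atom 8: C, bond orders sum to 3 (valence 4) → 1 H
  atom 9: C, bond orders sum to 1 (valence 4) → 3 H
  atom 10: C, bond orders sum to 4 (valence 4) → 0 H
  atom 11: O, bond orders sum to 2 (valence 2) → 0 H
  atom 12: O, bond orders sum to 2 (valence 2) → 0 H
  atom 13: C, bond orders sum to 1 (valence 4) → 3 H
Total hydrogens: 14.

14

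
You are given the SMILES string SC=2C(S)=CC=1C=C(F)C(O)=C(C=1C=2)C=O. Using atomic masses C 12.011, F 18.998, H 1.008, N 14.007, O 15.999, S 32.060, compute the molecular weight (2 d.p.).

First, the molecular formula is C11H7FO2S2 (counting implicit H from valence).
  C: 11 × 12.011 = 132.121
  F: 1 × 18.998 = 18.998
  H: 7 × 1.008 = 7.056
  O: 2 × 15.999 = 31.998
  S: 2 × 32.060 = 64.120
Sum: 11×12.011 + 1×18.998 + 7×1.008 + 2×15.999 + 2×32.060 = 254.293 → 254.29 g/mol.

254.29 g/mol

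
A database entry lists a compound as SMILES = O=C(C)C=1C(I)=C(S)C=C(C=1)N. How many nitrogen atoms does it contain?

Scan the SMILES for N atoms (remember two-letter symbols like Cl and Br are single atoms).
Nitrogen count: 1.

1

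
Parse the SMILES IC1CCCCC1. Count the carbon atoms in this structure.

6

Count every carbon token in the SMILES (each C, including those in ring-closure positions and inside branches).
Carbon count: 6.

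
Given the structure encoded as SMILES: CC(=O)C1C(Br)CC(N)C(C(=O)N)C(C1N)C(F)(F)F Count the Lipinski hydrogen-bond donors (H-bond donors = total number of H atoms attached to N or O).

6

Donors: find every N or O and count the H atoms it carries.
  atom 3 (O): bond orders sum to 2 → 0 H
  atom 9 (N): bond orders sum to 1 → 2 H
  atom 12 (O): bond orders sum to 2 → 0 H
  atom 13 (N): bond orders sum to 1 → 2 H
  atom 16 (N): bond orders sum to 1 → 2 H
Lipinski HBD = 6.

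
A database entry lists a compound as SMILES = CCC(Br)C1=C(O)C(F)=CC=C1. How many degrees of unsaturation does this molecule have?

Degree of unsaturation = (number of rings) + (number of π bonds).
Ring closures in the SMILES: 1.
π bonds: 3 double bonds (each 1 DoU) → 3 DoU from unsaturation.
Total DoU = 1 + 3 = 4.

4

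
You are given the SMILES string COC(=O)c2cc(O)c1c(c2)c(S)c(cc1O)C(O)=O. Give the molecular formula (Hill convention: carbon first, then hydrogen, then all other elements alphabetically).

C13H10O6S

Walk through each heavy atom and fill implicit hydrogens from standard valence (C 4, N 3, O 2, S 2, halogen 1); for lowercase aromatic atoms, an aromatic c carries 1 H when it has two neighbours and 0 H with three, and aromatic n carries 0 H:
  atom 1: C, bond orders sum to 1 (valence 4) → 3 H
  atom 2: O, bond orders sum to 2 (valence 2) → 0 H
  atom 3: C, bond orders sum to 4 (valence 4) → 0 H
  atom 4: O, bond orders sum to 2 (valence 2) → 0 H
  atom 5: aromatic c, 3 neighbours → 0 H
  atom 6: aromatic c, 2 neighbours → 1 H
  atom 7: aromatic c, 3 neighbours → 0 H
  atom 8: O, bond orders sum to 1 (valence 2) → 1 H
  atom 9: aromatic c, 3 neighbours → 0 H
  atom 10: aromatic c, 3 neighbours → 0 H
  atom 11: aromatic c, 2 neighbours → 1 H
  atom 12: aromatic c, 3 neighbours → 0 H
  atom 13: S, bond orders sum to 1 (valence 2) → 1 H
  atom 14: aromatic c, 3 neighbours → 0 H
  atom 15: aromatic c, 2 neighbours → 1 H
  atom 16: aromatic c, 3 neighbours → 0 H
  atom 17: O, bond orders sum to 1 (valence 2) → 1 H
  atom 18: C, bond orders sum to 4 (valence 4) → 0 H
  atom 19: O, bond orders sum to 1 (valence 2) → 1 H
  atom 20: O, bond orders sum to 2 (valence 2) → 0 H
Totals → C:13, H:10, O:6, S:1.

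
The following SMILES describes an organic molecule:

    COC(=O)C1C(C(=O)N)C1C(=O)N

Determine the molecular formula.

Walk through each heavy atom and fill implicit hydrogens from standard valence (C 4, N 3, O 2, S 2, halogen 1):
  atom 1: C, bond orders sum to 1 (valence 4) → 3 H
  atom 2: O, bond orders sum to 2 (valence 2) → 0 H
  atom 3: C, bond orders sum to 4 (valence 4) → 0 H
  atom 4: O, bond orders sum to 2 (valence 2) → 0 H
  atom 5: C, bond orders sum to 3 (valence 4) → 1 H
  atom 6: C, bond orders sum to 3 (valence 4) → 1 H
  atom 7: C, bond orders sum to 4 (valence 4) → 0 H
  atom 8: O, bond orders sum to 2 (valence 2) → 0 H
  atom 9: N, bond orders sum to 1 (valence 3) → 2 H
  atom 10: C, bond orders sum to 3 (valence 4) → 1 H
  atom 11: C, bond orders sum to 4 (valence 4) → 0 H
  atom 12: O, bond orders sum to 2 (valence 2) → 0 H
  atom 13: N, bond orders sum to 1 (valence 3) → 2 H
Totals → C:7, H:10, N:2, O:4.
In Hill order: C7H10N2O4.

C7H10N2O4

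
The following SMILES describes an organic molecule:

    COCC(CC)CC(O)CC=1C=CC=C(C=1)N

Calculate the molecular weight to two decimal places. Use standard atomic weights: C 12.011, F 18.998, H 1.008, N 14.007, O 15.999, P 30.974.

First, the molecular formula is C14H23NO2 (counting implicit H from valence).
  C: 14 × 12.011 = 168.154
  H: 23 × 1.008 = 23.184
  N: 1 × 14.007 = 14.007
  O: 2 × 15.999 = 31.998
Sum: 14×12.011 + 23×1.008 + 1×14.007 + 2×15.999 = 237.343 → 237.34 g/mol.

237.34 g/mol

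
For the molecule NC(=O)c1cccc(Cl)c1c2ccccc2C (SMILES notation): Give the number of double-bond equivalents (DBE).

9

Molecular formula: C14H12ClNO.
DoU = (2C + 2 + N − H − X) / 2, where X is the halogen count and O/S are ignored.
    = (2·14 + 2 + 1 − 12 − 1) / 2 = 18 / 2 = 9.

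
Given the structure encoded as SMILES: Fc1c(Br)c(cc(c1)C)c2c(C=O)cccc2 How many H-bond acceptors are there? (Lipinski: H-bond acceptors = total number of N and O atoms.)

N atoms: 0; O atoms: 1.
Lipinski HBA = 0 + 1 = 1.

1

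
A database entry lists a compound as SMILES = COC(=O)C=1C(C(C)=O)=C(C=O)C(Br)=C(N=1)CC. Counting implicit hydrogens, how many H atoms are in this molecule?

12

Walk through each heavy atom and fill implicit hydrogens from standard valence (C 4, N 3, O 2, S 2, halogen 1):
  atom 1: C, bond orders sum to 1 (valence 4) → 3 H
  atom 2: O, bond orders sum to 2 (valence 2) → 0 H
  atom 3: C, bond orders sum to 4 (valence 4) → 0 H
  atom 4: O, bond orders sum to 2 (valence 2) → 0 H
  atom 5: C, bond orders sum to 4 (valence 4) → 0 H
  atom 6: C, bond orders sum to 4 (valence 4) → 0 H
  atom 7: C, bond orders sum to 4 (valence 4) → 0 H
  atom 8: C, bond orders sum to 1 (valence 4) → 3 H
  atom 9: O, bond orders sum to 2 (valence 2) → 0 H
  atom 10: C, bond orders sum to 4 (valence 4) → 0 H
  atom 11: C, bond orders sum to 3 (valence 4) → 1 H
  atom 12: O, bond orders sum to 2 (valence 2) → 0 H
  atom 13: C, bond orders sum to 4 (valence 4) → 0 H
  atom 14: Br (halogen, monovalent) → 0 H
  atom 15: C, bond orders sum to 4 (valence 4) → 0 H
  atom 16: N, bond orders sum to 3 (valence 3) → 0 H
  atom 17: C, bond orders sum to 2 (valence 4) → 2 H
  atom 18: C, bond orders sum to 1 (valence 4) → 3 H
Total hydrogens: 12.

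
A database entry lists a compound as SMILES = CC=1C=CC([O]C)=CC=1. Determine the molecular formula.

Walk through each heavy atom and fill implicit hydrogens from standard valence (C 4, N 3, O 2, S 2, halogen 1):
  atom 1: C, bond orders sum to 1 (valence 4) → 3 H
  atom 2: C, bond orders sum to 4 (valence 4) → 0 H
  atom 3: C, bond orders sum to 3 (valence 4) → 1 H
  atom 4: C, bond orders sum to 3 (valence 4) → 1 H
  atom 5: C, bond orders sum to 4 (valence 4) → 0 H
  atom 6: O with explicit H count 0
  atom 7: C, bond orders sum to 1 (valence 4) → 3 H
  atom 8: C, bond orders sum to 3 (valence 4) → 1 H
  atom 9: C, bond orders sum to 3 (valence 4) → 1 H
Totals → C:8, H:10, O:1.
In Hill order: C8H10O.

C8H10O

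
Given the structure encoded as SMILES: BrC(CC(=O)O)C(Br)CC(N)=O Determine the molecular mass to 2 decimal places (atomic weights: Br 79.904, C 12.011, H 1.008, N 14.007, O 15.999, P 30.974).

302.95 g/mol

First, the molecular formula is C6H9Br2NO3 (counting implicit H from valence).
  Br: 2 × 79.904 = 159.808
  C: 6 × 12.011 = 72.066
  H: 9 × 1.008 = 9.072
  N: 1 × 14.007 = 14.007
  O: 3 × 15.999 = 47.997
Sum: 2×79.904 + 6×12.011 + 9×1.008 + 1×14.007 + 3×15.999 = 302.950 → 302.95 g/mol.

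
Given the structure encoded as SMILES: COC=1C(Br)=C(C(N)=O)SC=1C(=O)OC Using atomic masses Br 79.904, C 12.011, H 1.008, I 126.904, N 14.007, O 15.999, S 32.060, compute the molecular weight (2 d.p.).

294.12 g/mol

First, the molecular formula is C8H8BrNO4S (counting implicit H from valence).
  Br: 1 × 79.904 = 79.904
  C: 8 × 12.011 = 96.088
  H: 8 × 1.008 = 8.064
  N: 1 × 14.007 = 14.007
  O: 4 × 15.999 = 63.996
  S: 1 × 32.060 = 32.060
Sum: 1×79.904 + 8×12.011 + 8×1.008 + 1×14.007 + 4×15.999 + 1×32.060 = 294.119 → 294.12 g/mol.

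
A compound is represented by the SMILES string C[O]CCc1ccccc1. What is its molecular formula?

C9H12O

Walk through each heavy atom and fill implicit hydrogens from standard valence (C 4, N 3, O 2, S 2, halogen 1); for lowercase aromatic atoms, an aromatic c carries 1 H when it has two neighbours and 0 H with three, and aromatic n carries 0 H:
  atom 1: C, bond orders sum to 1 (valence 4) → 3 H
  atom 2: O with explicit H count 0
  atom 3: C, bond orders sum to 2 (valence 4) → 2 H
  atom 4: C, bond orders sum to 2 (valence 4) → 2 H
  atom 5: aromatic c, 3 neighbours → 0 H
  atom 6: aromatic c, 2 neighbours → 1 H
  atom 7: aromatic c, 2 neighbours → 1 H
  atom 8: aromatic c, 2 neighbours → 1 H
  atom 9: aromatic c, 2 neighbours → 1 H
  atom 10: aromatic c, 2 neighbours → 1 H
Totals → C:9, H:12, O:1.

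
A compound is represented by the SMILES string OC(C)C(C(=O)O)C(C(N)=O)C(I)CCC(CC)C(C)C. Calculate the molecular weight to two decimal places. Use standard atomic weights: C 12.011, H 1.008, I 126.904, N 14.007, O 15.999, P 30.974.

413.30 g/mol

First, the molecular formula is C15H28INO4 (counting implicit H from valence).
  C: 15 × 12.011 = 180.165
  H: 28 × 1.008 = 28.224
  I: 1 × 126.904 = 126.904
  N: 1 × 14.007 = 14.007
  O: 4 × 15.999 = 63.996
Sum: 15×12.011 + 28×1.008 + 1×126.904 + 1×14.007 + 4×15.999 = 413.296 → 413.30 g/mol.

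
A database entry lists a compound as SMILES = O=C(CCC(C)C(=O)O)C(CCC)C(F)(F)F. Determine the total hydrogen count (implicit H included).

17

Walk through each heavy atom and fill implicit hydrogens from standard valence (C 4, N 3, O 2, S 2, halogen 1):
  atom 1: O, bond orders sum to 2 (valence 2) → 0 H
  atom 2: C, bond orders sum to 4 (valence 4) → 0 H
  atom 3: C, bond orders sum to 2 (valence 4) → 2 H
  atom 4: C, bond orders sum to 2 (valence 4) → 2 H
  atom 5: C, bond orders sum to 3 (valence 4) → 1 H
  atom 6: C, bond orders sum to 1 (valence 4) → 3 H
  atom 7: C, bond orders sum to 4 (valence 4) → 0 H
  atom 8: O, bond orders sum to 2 (valence 2) → 0 H
  atom 9: O, bond orders sum to 1 (valence 2) → 1 H
  atom 10: C, bond orders sum to 3 (valence 4) → 1 H
  atom 11: C, bond orders sum to 2 (valence 4) → 2 H
  atom 12: C, bond orders sum to 2 (valence 4) → 2 H
  atom 13: C, bond orders sum to 1 (valence 4) → 3 H
  atom 14: C, bond orders sum to 4 (valence 4) → 0 H
  atom 15: F (halogen, monovalent) → 0 H
  atom 16: F (halogen, monovalent) → 0 H
  atom 17: F (halogen, monovalent) → 0 H
Total hydrogens: 17.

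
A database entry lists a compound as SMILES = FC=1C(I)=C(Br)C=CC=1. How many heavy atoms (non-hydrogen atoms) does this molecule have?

9

Every atom symbol written in the SMILES (organic subset) is one heavy atom; implicit H are not written.
Heavy atoms by element → Br:1, C:6, F:1, I:1.
Total: 9.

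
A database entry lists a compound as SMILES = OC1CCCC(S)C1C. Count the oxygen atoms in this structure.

1

Scan the SMILES for O atoms (remember two-letter symbols like Cl and Br are single atoms).
Oxygen count: 1.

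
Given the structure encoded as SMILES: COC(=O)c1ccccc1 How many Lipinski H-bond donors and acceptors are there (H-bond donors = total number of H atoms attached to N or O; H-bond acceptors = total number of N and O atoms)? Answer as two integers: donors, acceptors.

0, 2

Donors: find every N or O and count the H atoms it carries.
  atom 2 (O): bond orders sum to 2 → 0 H
  atom 4 (O): bond orders sum to 2 → 0 H
Lipinski HBD = 0.
Acceptors: N atoms = 0, O atoms = 2 → HBA = 2.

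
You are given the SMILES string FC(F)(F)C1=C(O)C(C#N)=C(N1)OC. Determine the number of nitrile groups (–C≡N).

1

The nitrile motif appears at heavy-atom position 9 in the SMILES.
Other groups present: 1 ether, 1 hydroxyl.
Nitrile count: 1.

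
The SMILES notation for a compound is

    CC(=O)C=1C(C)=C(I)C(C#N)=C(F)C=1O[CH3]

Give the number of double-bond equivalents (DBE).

7

Degree of unsaturation = (number of rings) + (number of π bonds).
Ring closures in the SMILES: 1.
π bonds: 4 double bonds (each 1 DoU), 1 triple bond (each 2 DoU) → 6 DoU from unsaturation.
Total DoU = 1 + 6 = 7.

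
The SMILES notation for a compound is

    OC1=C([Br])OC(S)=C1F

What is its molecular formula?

C4H2BrFO2S

Walk through each heavy atom and fill implicit hydrogens from standard valence (C 4, N 3, O 2, S 2, halogen 1):
  atom 1: O, bond orders sum to 1 (valence 2) → 1 H
  atom 2: C, bond orders sum to 4 (valence 4) → 0 H
  atom 3: C, bond orders sum to 4 (valence 4) → 0 H
  atom 4: Br with explicit H count 0
  atom 5: O, bond orders sum to 2 (valence 2) → 0 H
  atom 6: C, bond orders sum to 4 (valence 4) → 0 H
  atom 7: S, bond orders sum to 1 (valence 2) → 1 H
  atom 8: C, bond orders sum to 4 (valence 4) → 0 H
  atom 9: F (halogen, monovalent) → 0 H
Totals → C:4, H:2, Br:1, F:1, O:2, S:1.
In Hill order: C4H2BrFO2S.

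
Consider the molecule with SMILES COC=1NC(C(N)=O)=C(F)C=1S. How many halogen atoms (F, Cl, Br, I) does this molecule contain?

Halogen atoms appear at heavy-atom position 10 (1×F).
Other groups present: 1 amide, 1 ether, 1 thiol.
Halogen count: 1.

1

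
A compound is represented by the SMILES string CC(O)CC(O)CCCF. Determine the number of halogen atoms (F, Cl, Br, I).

Halogen atoms appear at heavy-atom position 10 (1×F).
Other groups present: 2 hydroxyl.
Halogen count: 1.

1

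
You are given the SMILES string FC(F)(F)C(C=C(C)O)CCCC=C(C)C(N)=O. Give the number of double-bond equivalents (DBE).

Degree of unsaturation = (number of rings) + (number of π bonds).
Ring closures in the SMILES: 0.
π bonds: 3 double bonds (each 1 DoU) → 3 DoU from unsaturation.
Total DoU = 0 + 3 = 3.

3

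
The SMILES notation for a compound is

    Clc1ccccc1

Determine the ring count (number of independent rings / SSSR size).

1

In SMILES, each pair of matching ring-closure digits denotes one ring-closing bond; the number of such bonds equals the number of independent rings.
Ring-closure bonds here: 1.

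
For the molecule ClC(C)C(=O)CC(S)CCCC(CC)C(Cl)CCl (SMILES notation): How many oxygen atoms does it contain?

1

Scan the SMILES for O atoms (remember two-letter symbols like Cl and Br are single atoms).
Oxygen count: 1.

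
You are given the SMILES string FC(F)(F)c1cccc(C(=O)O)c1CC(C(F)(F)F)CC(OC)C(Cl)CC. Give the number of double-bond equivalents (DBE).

5

Molecular formula: C17H19ClF6O3.
DoU = (2C + 2 + N − H − X) / 2, where X is the halogen count and O/S are ignored.
    = (2·17 + 2 + 0 − 19 − 7) / 2 = 10 / 2 = 5.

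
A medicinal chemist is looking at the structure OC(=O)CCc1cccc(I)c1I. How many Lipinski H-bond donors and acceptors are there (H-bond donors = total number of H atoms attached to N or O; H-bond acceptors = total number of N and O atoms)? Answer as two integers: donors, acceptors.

Donors: find every N or O and count the H atoms it carries.
  atom 1 (O): bond orders sum to 1 → 1 H
  atom 3 (O): bond orders sum to 2 → 0 H
Lipinski HBD = 1.
Acceptors: N atoms = 0, O atoms = 2 → HBA = 2.

1, 2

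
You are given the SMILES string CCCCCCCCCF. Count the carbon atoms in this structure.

9

Count every carbon token in the SMILES (each C, including those in ring-closure positions and inside branches).
Carbon count: 9.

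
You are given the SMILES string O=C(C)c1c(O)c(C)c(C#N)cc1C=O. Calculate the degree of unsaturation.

8

Molecular formula: C11H9NO3.
DoU = (2C + 2 + N − H − X) / 2, where X is the halogen count and O/S are ignored.
    = (2·11 + 2 + 1 − 9 − 0) / 2 = 16 / 2 = 8.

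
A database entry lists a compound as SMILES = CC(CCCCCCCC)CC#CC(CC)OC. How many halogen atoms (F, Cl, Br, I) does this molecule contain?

Scan the SMILES for the halogen motif — none present.
Groups that are present: 1 alkyne, 1 ether.

0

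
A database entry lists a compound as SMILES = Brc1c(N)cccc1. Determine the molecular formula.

C6H6BrN

Walk through each heavy atom and fill implicit hydrogens from standard valence (C 4, N 3, O 2, S 2, halogen 1); for lowercase aromatic atoms, an aromatic c carries 1 H when it has two neighbours and 0 H with three, and aromatic n carries 0 H:
  atom 1: Br (halogen, monovalent) → 0 H
  atom 2: aromatic c, 3 neighbours → 0 H
  atom 3: aromatic c, 3 neighbours → 0 H
  atom 4: N, bond orders sum to 1 (valence 3) → 2 H
  atom 5: aromatic c, 2 neighbours → 1 H
  atom 6: aromatic c, 2 neighbours → 1 H
  atom 7: aromatic c, 2 neighbours → 1 H
  atom 8: aromatic c, 2 neighbours → 1 H
Totals → C:6, H:6, Br:1, N:1.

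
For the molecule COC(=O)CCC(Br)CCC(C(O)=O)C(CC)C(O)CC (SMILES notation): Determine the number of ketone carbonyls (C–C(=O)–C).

0

Scan the SMILES for the ketone motif — none present.
Groups that are present: 1 carboxylic acid, 1 ester, 1 hydroxyl.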